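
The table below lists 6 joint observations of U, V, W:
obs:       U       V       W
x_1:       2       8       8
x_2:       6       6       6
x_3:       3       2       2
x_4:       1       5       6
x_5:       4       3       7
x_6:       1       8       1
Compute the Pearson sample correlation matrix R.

Step 1 — column means:
  mean(U) = (2 + 6 + 3 + 1 + 4 + 1) / 6 = 17/6 = 2.8333
  mean(V) = (8 + 6 + 2 + 5 + 3 + 8) / 6 = 32/6 = 5.3333
  mean(W) = (8 + 6 + 2 + 6 + 7 + 1) / 6 = 30/6 = 5

Step 2 — sample variances and covariances s[i,j] = (1/(n-1)) · Σ_k (x_{k,i} - mean_i) · (x_{k,j} - mean_j), with n-1 = 5:
  s[U,U] = ((-0.8333)·(-0.8333) + (3.1667)·(3.1667) + (0.1667)·(0.1667) + (-1.8333)·(-1.8333) + (1.1667)·(1.1667) + (-1.8333)·(-1.8333)) / 5 = 18.8333/5 = 3.7667
  s[U,V] = ((-0.8333)·(2.6667) + (3.1667)·(0.6667) + (0.1667)·(-3.3333) + (-1.8333)·(-0.3333) + (1.1667)·(-2.3333) + (-1.8333)·(2.6667)) / 5 = -7.6667/5 = -1.5333
  s[U,W] = ((-0.8333)·(3) + (3.1667)·(1) + (0.1667)·(-3) + (-1.8333)·(1) + (1.1667)·(2) + (-1.8333)·(-4)) / 5 = 8/5 = 1.6
  s[V,V] = ((2.6667)·(2.6667) + (0.6667)·(0.6667) + (-3.3333)·(-3.3333) + (-0.3333)·(-0.3333) + (-2.3333)·(-2.3333) + (2.6667)·(2.6667)) / 5 = 31.3333/5 = 6.2667
  s[V,W] = ((2.6667)·(3) + (0.6667)·(1) + (-3.3333)·(-3) + (-0.3333)·(1) + (-2.3333)·(2) + (2.6667)·(-4)) / 5 = 3/5 = 0.6
  s[W,W] = ((3)·(3) + (1)·(1) + (-3)·(-3) + (1)·(1) + (2)·(2) + (-4)·(-4)) / 5 = 40/5 = 8
  Sample standard deviations s_i = √(s[i,i]):
  s(U) = √(3.7667) = 1.9408
  s(V) = √(6.2667) = 2.5033
  s(W) = √(8) = 2.8284

Step 3 — r_{ij} = s_{ij} / (s_i · s_j):
  r[U,U] = 1 (diagonal).
  r[U,V] = -1.5333 / (1.9408 · 2.5033) = -1.5333 / 4.8584 = -0.3156
  r[U,W] = 1.6 / (1.9408 · 2.8284) = 1.6 / 5.4894 = 0.2915
  r[V,V] = 1 (diagonal).
  r[V,W] = 0.6 / (2.5033 · 2.8284) = 0.6 / 7.0805 = 0.0847
  r[W,W] = 1 (diagonal).

R is symmetric with unit diagonal. Assembling:

R = [[1, -0.3156, 0.2915],
 [-0.3156, 1, 0.0847],
 [0.2915, 0.0847, 1]]


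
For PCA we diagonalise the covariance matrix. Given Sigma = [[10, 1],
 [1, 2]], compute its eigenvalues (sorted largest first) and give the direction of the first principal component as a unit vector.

Step 1 — characteristic polynomial of 2×2 Sigma:
  det(Sigma - λI) = λ² - trace · λ + det = 0.
  trace = 10 + 2 = 12, det = 10·2 - (1)² = 19.
Step 2 — discriminant:
  Δ = trace² - 4·det = 144 - 76 = 68.
Step 3 — eigenvalues:
  λ = (trace ± √Δ)/2 = (12 ± 8.2462)/2,
  λ_1 = 10.1231,  λ_2 = 1.8769.

Step 4 — unit eigenvector for λ_1: solve (Sigma - λ_1 I)v = 0. First row:
  (10 - 10.1231)·v_x + (1)·v_y = 0, i.e. (-0.1231)·v_x + (1)·v_y = 0,
  so v ∝ (b, λ_1 - a) = (1, 0.1231) = u.
  ||u|| = √((1)² + (0.1231)²) = √(1.0152) ≈ 1.0075,
  v_1 = u/||u|| ≈ (0.9925, 0.1222) (||v_1|| = 1).

λ_1 = 10.1231,  λ_2 = 1.8769;  v_1 ≈ (0.9925, 0.1222)


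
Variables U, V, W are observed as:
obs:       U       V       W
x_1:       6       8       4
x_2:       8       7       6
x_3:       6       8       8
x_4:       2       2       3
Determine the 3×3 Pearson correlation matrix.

Step 1 — column means:
  mean(U) = (6 + 8 + 6 + 2) / 4 = 22/4 = 5.5
  mean(V) = (8 + 7 + 8 + 2) / 4 = 25/4 = 6.25
  mean(W) = (4 + 6 + 8 + 3) / 4 = 21/4 = 5.25

Step 2 — sample variances and covariances s[i,j] = (1/(n-1)) · Σ_k (x_{k,i} - mean_i) · (x_{k,j} - mean_j), with n-1 = 3:
  s[U,U] = ((0.5)·(0.5) + (2.5)·(2.5) + (0.5)·(0.5) + (-3.5)·(-3.5)) / 3 = 19/3 = 6.3333
  s[U,V] = ((0.5)·(1.75) + (2.5)·(0.75) + (0.5)·(1.75) + (-3.5)·(-4.25)) / 3 = 18.5/3 = 6.1667
  s[U,W] = ((0.5)·(-1.25) + (2.5)·(0.75) + (0.5)·(2.75) + (-3.5)·(-2.25)) / 3 = 10.5/3 = 3.5
  s[V,V] = ((1.75)·(1.75) + (0.75)·(0.75) + (1.75)·(1.75) + (-4.25)·(-4.25)) / 3 = 24.75/3 = 8.25
  s[V,W] = ((1.75)·(-1.25) + (0.75)·(0.75) + (1.75)·(2.75) + (-4.25)·(-2.25)) / 3 = 12.75/3 = 4.25
  s[W,W] = ((-1.25)·(-1.25) + (0.75)·(0.75) + (2.75)·(2.75) + (-2.25)·(-2.25)) / 3 = 14.75/3 = 4.9167
  Sample standard deviations s_i = √(s[i,i]):
  s(U) = √(6.3333) = 2.5166
  s(V) = √(8.25) = 2.8723
  s(W) = √(4.9167) = 2.2174

Step 3 — r_{ij} = s_{ij} / (s_i · s_j):
  r[U,U] = 1 (diagonal).
  r[U,V] = 6.1667 / (2.5166 · 2.8723) = 6.1667 / 7.2284 = 0.8531
  r[U,W] = 3.5 / (2.5166 · 2.2174) = 3.5 / 5.5802 = 0.6272
  r[V,V] = 1 (diagonal).
  r[V,W] = 4.25 / (2.8723 · 2.2174) = 4.25 / 6.3689 = 0.6673
  r[W,W] = 1 (diagonal).

R is symmetric with unit diagonal. Assembling:

R = [[1, 0.8531, 0.6272],
 [0.8531, 1, 0.6673],
 [0.6272, 0.6673, 1]]


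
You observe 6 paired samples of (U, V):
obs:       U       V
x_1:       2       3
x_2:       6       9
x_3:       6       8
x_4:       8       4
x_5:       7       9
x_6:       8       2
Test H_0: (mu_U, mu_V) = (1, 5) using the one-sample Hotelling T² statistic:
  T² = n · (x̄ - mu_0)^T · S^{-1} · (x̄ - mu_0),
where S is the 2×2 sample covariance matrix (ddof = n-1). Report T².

Step 1 — sample mean vector:
  mean(U) = (2 + 6 + 6 + 8 + 7 + 8) / 6 = 37/6 = 6.1667
  mean(V) = (3 + 9 + 8 + 4 + 9 + 2) / 6 = 35/6 = 5.8333
  x̄ = (6.1667, 5.8333),  deviation x̄ - mu_0 = (6.1667, 5.8333) - (1, 5) = (5.1667, 0.8333).

Step 2 — sample covariance matrix, S[i,j] = (1/(n-1)) · Σ_k (x_{k,i} - mean_i) · (x_{k,j} - mean_j), divisor n-1 = 5:
  S[U,U] = ((-4.1667)·(-4.1667) + (-0.1667)·(-0.1667) + (-0.1667)·(-0.1667) + (1.8333)·(1.8333) + (0.8333)·(0.8333) + (1.8333)·(1.8333)) / 5 = 24.8333/5 = 4.9667
  S[U,V] = ((-4.1667)·(-2.8333) + (-0.1667)·(3.1667) + (-0.1667)·(2.1667) + (1.8333)·(-1.8333) + (0.8333)·(3.1667) + (1.8333)·(-3.8333)) / 5 = 3.1667/5 = 0.6333
  S[V,V] = ((-2.8333)·(-2.8333) + (3.1667)·(3.1667) + (2.1667)·(2.1667) + (-1.8333)·(-1.8333) + (3.1667)·(3.1667) + (-3.8333)·(-3.8333)) / 5 = 50.8333/5 = 10.1667
  S = [[4.9667, 0.6333],
 [0.6333, 10.1667]].

Step 3 — invert S. det(S) = 4.9667·10.1667 - (0.6333)² = 50.0933.
  S^{-1} = (1/det) · [[d, -b], [-b, a]] = [[0.203, -0.0126],
 [-0.0126, 0.0991]].

Step 4 — quadratic form (x̄ - mu_0)^T · S^{-1} · (x̄ - mu_0):
  S^{-1} · (x̄ - mu_0) = (1.0381, 0.0173),
  (x̄ - mu_0)^T · [...] = (5.1667)·(1.0381) + (0.8333)·(0.0173) = 5.3777.

Step 5 — scale by n: T² = 6 · 5.3777 = 32.2664.

T² ≈ 32.2664


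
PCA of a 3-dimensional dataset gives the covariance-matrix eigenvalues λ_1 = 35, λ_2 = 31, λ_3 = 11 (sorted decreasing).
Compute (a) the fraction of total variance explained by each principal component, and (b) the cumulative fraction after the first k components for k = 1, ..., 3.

Step 1 — total variance = trace(Sigma) = Σ λ_i = 35 + 31 + 11 = 77.

Step 2 — fraction explained by component i = λ_i / Σ λ:
  PC1: 35/77 = 0.4545
  PC2: 31/77 = 0.4026
  PC3: 11/77 = 0.1429

Step 3 — cumulative fraction after k components = (λ_1 + ... + λ_k) / Σ λ:
  k = 1: 35/77 = 0.4545
  k = 2: (35 + 31)/77 = 66/77 = 0.8571
  k = 3: (35 + 31 + 11)/77 = 77/77 = 1

Summary (fraction, with percent):

explained: PC1 0.4545 (45.45%), PC2 0.4026 (40.26%), PC3 0.1429 (14.29%);  cumulative: 0.4545, 0.8571, 1


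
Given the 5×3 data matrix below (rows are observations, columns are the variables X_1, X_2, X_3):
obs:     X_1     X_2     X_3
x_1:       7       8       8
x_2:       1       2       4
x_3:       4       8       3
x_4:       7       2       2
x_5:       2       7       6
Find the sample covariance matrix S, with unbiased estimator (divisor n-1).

Step 1 — column means:
  mean(X_1) = (7 + 1 + 4 + 7 + 2) / 5 = 21/5 = 4.2
  mean(X_2) = (8 + 2 + 8 + 2 + 7) / 5 = 27/5 = 5.4
  mean(X_3) = (8 + 4 + 3 + 2 + 6) / 5 = 23/5 = 4.6

Step 2 — sample covariance S[i,j] = (1/(n-1)) · Σ_k (x_{k,i} - mean_i) · (x_{k,j} - mean_j), with n-1 = 4.
  S[X_1,X_1] = ((2.8)·(2.8) + (-3.2)·(-3.2) + (-0.2)·(-0.2) + (2.8)·(2.8) + (-2.2)·(-2.2)) / 4 = 30.8/4 = 7.7
  S[X_1,X_2] = ((2.8)·(2.6) + (-3.2)·(-3.4) + (-0.2)·(2.6) + (2.8)·(-3.4) + (-2.2)·(1.6)) / 4 = 4.6/4 = 1.15
  S[X_1,X_3] = ((2.8)·(3.4) + (-3.2)·(-0.6) + (-0.2)·(-1.6) + (2.8)·(-2.6) + (-2.2)·(1.4)) / 4 = 1.4/4 = 0.35
  S[X_2,X_2] = ((2.6)·(2.6) + (-3.4)·(-3.4) + (2.6)·(2.6) + (-3.4)·(-3.4) + (1.6)·(1.6)) / 4 = 39.2/4 = 9.8
  S[X_2,X_3] = ((2.6)·(3.4) + (-3.4)·(-0.6) + (2.6)·(-1.6) + (-3.4)·(-2.6) + (1.6)·(1.4)) / 4 = 17.8/4 = 4.45
  S[X_3,X_3] = ((3.4)·(3.4) + (-0.6)·(-0.6) + (-1.6)·(-1.6) + (-2.6)·(-2.6) + (1.4)·(1.4)) / 4 = 23.2/4 = 5.8

S is symmetric (S[j,i] = S[i,j]). Assembling:

S = [[7.7, 1.15, 0.35],
 [1.15, 9.8, 4.45],
 [0.35, 4.45, 5.8]]


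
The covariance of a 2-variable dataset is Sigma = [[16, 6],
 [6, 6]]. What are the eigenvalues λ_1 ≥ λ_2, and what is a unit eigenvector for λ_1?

Step 1 — characteristic polynomial of 2×2 Sigma:
  det(Sigma - λI) = λ² - trace · λ + det = 0.
  trace = 16 + 6 = 22, det = 16·6 - (6)² = 60.
Step 2 — discriminant:
  Δ = trace² - 4·det = 484 - 240 = 244.
Step 3 — eigenvalues:
  λ = (trace ± √Δ)/2 = (22 ± 15.6205)/2,
  λ_1 = 18.8102,  λ_2 = 3.1898.

Step 4 — unit eigenvector for λ_1: solve (Sigma - λ_1 I)v = 0. First row:
  (16 - 18.8102)·v_x + (6)·v_y = 0, i.e. (-2.8102)·v_x + (6)·v_y = 0,
  so v ∝ (b, λ_1 - a) = (6, 2.8102) = u.
  ||u|| = √((6)² + (2.8102)²) = √(43.8975) ≈ 6.6255,
  v_1 = u/||u|| ≈ (0.9056, 0.4242) (||v_1|| = 1).

λ_1 = 18.8102,  λ_2 = 3.1898;  v_1 ≈ (0.9056, 0.4242)


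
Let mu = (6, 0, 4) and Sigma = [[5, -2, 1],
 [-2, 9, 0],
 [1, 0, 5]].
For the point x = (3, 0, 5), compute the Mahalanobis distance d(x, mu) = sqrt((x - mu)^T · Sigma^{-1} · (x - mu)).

Step 1 — centre the observation: (x - mu) = (-3, 0, 1).

Step 2 — invert Sigma (cofactor / det for 3×3, or solve directly):
  Sigma^{-1} = [[0.2296, 0.051, -0.0459],
 [0.051, 0.1224, -0.0102],
 [-0.0459, -0.0102, 0.2092]].

Step 3 — form the quadratic (x - mu)^T · Sigma^{-1} · (x - mu):
  Sigma^{-1} · (x - mu) = (-0.7347, -0.1633, 0.3469).
  (x - mu)^T · [Sigma^{-1} · (x - mu)] = (-3)·(-0.7347) + (0)·(-0.1633) + (1)·(0.3469) = 2.551.

Step 4 — take square root: d = √(2.551) ≈ 1.5972.

d(x, mu) = √(2.551) ≈ 1.5972


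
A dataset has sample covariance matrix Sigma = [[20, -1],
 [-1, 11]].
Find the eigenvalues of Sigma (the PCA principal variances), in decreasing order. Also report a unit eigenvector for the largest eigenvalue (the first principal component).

Step 1 — characteristic polynomial of 2×2 Sigma:
  det(Sigma - λI) = λ² - trace · λ + det = 0.
  trace = 20 + 11 = 31, det = 20·11 - (-1)² = 219.
Step 2 — discriminant:
  Δ = trace² - 4·det = 961 - 876 = 85.
Step 3 — eigenvalues:
  λ = (trace ± √Δ)/2 = (31 ± 9.2195)/2,
  λ_1 = 20.1098,  λ_2 = 10.8902.

Step 4 — unit eigenvector for λ_1: solve (Sigma - λ_1 I)v = 0. First row:
  (20 - 20.1098)·v_x + (-1)·v_y = 0, i.e. (-0.1098)·v_x + (-1)·v_y = 0,
  so v ∝ (b, λ_1 - a) = (-1, 0.1098); multiply by -1 so the first entry is positive: u = (1, -0.1098).
  ||u|| = √((1)² + (-0.1098)²) = √(1.012) ≈ 1.006,
  v_1 = u/||u|| ≈ (0.994, -0.1091) (||v_1|| = 1).

λ_1 = 20.1098,  λ_2 = 10.8902;  v_1 ≈ (0.994, -0.1091)


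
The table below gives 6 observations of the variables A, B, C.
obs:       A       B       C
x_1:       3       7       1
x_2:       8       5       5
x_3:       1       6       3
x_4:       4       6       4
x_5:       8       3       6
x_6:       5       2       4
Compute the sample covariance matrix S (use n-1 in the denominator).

Step 1 — column means:
  mean(A) = (3 + 8 + 1 + 4 + 8 + 5) / 6 = 29/6 = 4.8333
  mean(B) = (7 + 5 + 6 + 6 + 3 + 2) / 6 = 29/6 = 4.8333
  mean(C) = (1 + 5 + 3 + 4 + 6 + 4) / 6 = 23/6 = 3.8333

Step 2 — sample covariance S[i,j] = (1/(n-1)) · Σ_k (x_{k,i} - mean_i) · (x_{k,j} - mean_j), with n-1 = 5.
  S[A,A] = ((-1.8333)·(-1.8333) + (3.1667)·(3.1667) + (-3.8333)·(-3.8333) + (-0.8333)·(-0.8333) + (3.1667)·(3.1667) + (0.1667)·(0.1667)) / 5 = 38.8333/5 = 7.7667
  S[A,B] = ((-1.8333)·(2.1667) + (3.1667)·(0.1667) + (-3.8333)·(1.1667) + (-0.8333)·(1.1667) + (3.1667)·(-1.8333) + (0.1667)·(-2.8333)) / 5 = -15.1667/5 = -3.0333
  S[A,C] = ((-1.8333)·(-2.8333) + (3.1667)·(1.1667) + (-3.8333)·(-0.8333) + (-0.8333)·(0.1667) + (3.1667)·(2.1667) + (0.1667)·(0.1667)) / 5 = 18.8333/5 = 3.7667
  S[B,B] = ((2.1667)·(2.1667) + (0.1667)·(0.1667) + (1.1667)·(1.1667) + (1.1667)·(1.1667) + (-1.8333)·(-1.8333) + (-2.8333)·(-2.8333)) / 5 = 18.8333/5 = 3.7667
  S[B,C] = ((2.1667)·(-2.8333) + (0.1667)·(1.1667) + (1.1667)·(-0.8333) + (1.1667)·(0.1667) + (-1.8333)·(2.1667) + (-2.8333)·(0.1667)) / 5 = -11.1667/5 = -2.2333
  S[C,C] = ((-2.8333)·(-2.8333) + (1.1667)·(1.1667) + (-0.8333)·(-0.8333) + (0.1667)·(0.1667) + (2.1667)·(2.1667) + (0.1667)·(0.1667)) / 5 = 14.8333/5 = 2.9667

S is symmetric (S[j,i] = S[i,j]). Assembling:

S = [[7.7667, -3.0333, 3.7667],
 [-3.0333, 3.7667, -2.2333],
 [3.7667, -2.2333, 2.9667]]


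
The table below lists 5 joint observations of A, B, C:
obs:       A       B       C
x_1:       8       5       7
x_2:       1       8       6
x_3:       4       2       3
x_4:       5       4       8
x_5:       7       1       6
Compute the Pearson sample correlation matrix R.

Step 1 — column means:
  mean(A) = (8 + 1 + 4 + 5 + 7) / 5 = 25/5 = 5
  mean(B) = (5 + 8 + 2 + 4 + 1) / 5 = 20/5 = 4
  mean(C) = (7 + 6 + 3 + 8 + 6) / 5 = 30/5 = 6

Step 2 — sample variances and covariances s[i,j] = (1/(n-1)) · Σ_k (x_{k,i} - mean_i) · (x_{k,j} - mean_j), with n-1 = 4:
  s[A,A] = ((3)·(3) + (-4)·(-4) + (-1)·(-1) + (0)·(0) + (2)·(2)) / 4 = 30/4 = 7.5
  s[A,B] = ((3)·(1) + (-4)·(4) + (-1)·(-2) + (0)·(0) + (2)·(-3)) / 4 = -17/4 = -4.25
  s[A,C] = ((3)·(1) + (-4)·(0) + (-1)·(-3) + (0)·(2) + (2)·(0)) / 4 = 6/4 = 1.5
  s[B,B] = ((1)·(1) + (4)·(4) + (-2)·(-2) + (0)·(0) + (-3)·(-3)) / 4 = 30/4 = 7.5
  s[B,C] = ((1)·(1) + (4)·(0) + (-2)·(-3) + (0)·(2) + (-3)·(0)) / 4 = 7/4 = 1.75
  s[C,C] = ((1)·(1) + (0)·(0) + (-3)·(-3) + (2)·(2) + (0)·(0)) / 4 = 14/4 = 3.5
  Sample standard deviations s_i = √(s[i,i]):
  s(A) = √(7.5) = 2.7386
  s(B) = √(7.5) = 2.7386
  s(C) = √(3.5) = 1.8708

Step 3 — r_{ij} = s_{ij} / (s_i · s_j):
  r[A,A] = 1 (diagonal).
  r[A,B] = -4.25 / (2.7386 · 2.7386) = -4.25 / 7.5 = -0.5667
  r[A,C] = 1.5 / (2.7386 · 1.8708) = 1.5 / 5.1235 = 0.2928
  r[B,B] = 1 (diagonal).
  r[B,C] = 1.75 / (2.7386 · 1.8708) = 1.75 / 5.1235 = 0.3416
  r[C,C] = 1 (diagonal).

R is symmetric with unit diagonal. Assembling:

R = [[1, -0.5667, 0.2928],
 [-0.5667, 1, 0.3416],
 [0.2928, 0.3416, 1]]


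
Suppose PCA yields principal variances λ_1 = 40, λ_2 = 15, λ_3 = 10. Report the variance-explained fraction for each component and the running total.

Step 1 — total variance = trace(Sigma) = Σ λ_i = 40 + 15 + 10 = 65.

Step 2 — fraction explained by component i = λ_i / Σ λ:
  PC1: 40/65 = 0.6154
  PC2: 15/65 = 0.2308
  PC3: 10/65 = 0.1538

Step 3 — cumulative fraction after k components = (λ_1 + ... + λ_k) / Σ λ:
  k = 1: 40/65 = 0.6154
  k = 2: (40 + 15)/65 = 55/65 = 0.8462
  k = 3: (40 + 15 + 10)/65 = 65/65 = 1

Summary (fraction, with percent):

explained: PC1 0.6154 (61.54%), PC2 0.2308 (23.08%), PC3 0.1538 (15.38%);  cumulative: 0.6154, 0.8462, 1


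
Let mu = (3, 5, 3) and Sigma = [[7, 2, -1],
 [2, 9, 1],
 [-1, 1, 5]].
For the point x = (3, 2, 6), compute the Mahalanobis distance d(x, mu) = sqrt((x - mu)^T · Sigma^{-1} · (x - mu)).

Step 1 — centre the observation: (x - mu) = (0, -3, 3).

Step 2 — invert Sigma (cofactor / det for 3×3, or solve directly):
  Sigma^{-1} = [[0.16, -0.04, 0.04],
 [-0.04, 0.1236, -0.0327],
 [0.04, -0.0327, 0.2145]].

Step 3 — form the quadratic (x - mu)^T · Sigma^{-1} · (x - mu):
  Sigma^{-1} · (x - mu) = (0.24, -0.4691, 0.7418).
  (x - mu)^T · [Sigma^{-1} · (x - mu)] = (0)·(0.24) + (-3)·(-0.4691) + (3)·(0.7418) = 3.6327.

Step 4 — take square root: d = √(3.6327) ≈ 1.906.

d(x, mu) = √(3.6327) ≈ 1.906


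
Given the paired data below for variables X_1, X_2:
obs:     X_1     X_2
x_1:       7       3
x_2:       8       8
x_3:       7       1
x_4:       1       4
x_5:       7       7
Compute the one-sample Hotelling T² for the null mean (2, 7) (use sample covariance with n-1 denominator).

Step 1 — sample mean vector:
  mean(X_1) = (7 + 8 + 7 + 1 + 7) / 5 = 30/5 = 6
  mean(X_2) = (3 + 8 + 1 + 4 + 7) / 5 = 23/5 = 4.6
  x̄ = (6, 4.6),  deviation x̄ - mu_0 = (6, 4.6) - (2, 7) = (4, -2.4).

Step 2 — sample covariance matrix, S[i,j] = (1/(n-1)) · Σ_k (x_{k,i} - mean_i) · (x_{k,j} - mean_j), divisor n-1 = 4:
  S[X_1,X_1] = ((1)·(1) + (2)·(2) + (1)·(1) + (-5)·(-5) + (1)·(1)) / 4 = 32/4 = 8
  S[X_1,X_2] = ((1)·(-1.6) + (2)·(3.4) + (1)·(-3.6) + (-5)·(-0.6) + (1)·(2.4)) / 4 = 7/4 = 1.75
  S[X_2,X_2] = ((-1.6)·(-1.6) + (3.4)·(3.4) + (-3.6)·(-3.6) + (-0.6)·(-0.6) + (2.4)·(2.4)) / 4 = 33.2/4 = 8.3
  S = [[8, 1.75],
 [1.75, 8.3]].

Step 3 — invert S. det(S) = 8·8.3 - (1.75)² = 63.3375.
  S^{-1} = (1/det) · [[d, -b], [-b, a]] = [[0.131, -0.0276],
 [-0.0276, 0.1263]].

Step 4 — quadratic form (x̄ - mu_0)^T · S^{-1} · (x̄ - mu_0):
  S^{-1} · (x̄ - mu_0) = (0.5905, -0.4137),
  (x̄ - mu_0)^T · [...] = (4)·(0.5905) + (-2.4)·(-0.4137) = 3.3547.

Step 5 — scale by n: T² = 5 · 3.3547 = 16.7736.

T² ≈ 16.7736


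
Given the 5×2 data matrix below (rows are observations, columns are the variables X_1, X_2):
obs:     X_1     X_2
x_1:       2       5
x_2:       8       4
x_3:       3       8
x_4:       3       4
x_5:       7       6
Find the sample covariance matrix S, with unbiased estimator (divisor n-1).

Step 1 — column means:
  mean(X_1) = (2 + 8 + 3 + 3 + 7) / 5 = 23/5 = 4.6
  mean(X_2) = (5 + 4 + 8 + 4 + 6) / 5 = 27/5 = 5.4

Step 2 — sample covariance S[i,j] = (1/(n-1)) · Σ_k (x_{k,i} - mean_i) · (x_{k,j} - mean_j), with n-1 = 4.
  S[X_1,X_1] = ((-2.6)·(-2.6) + (3.4)·(3.4) + (-1.6)·(-1.6) + (-1.6)·(-1.6) + (2.4)·(2.4)) / 4 = 29.2/4 = 7.3
  S[X_1,X_2] = ((-2.6)·(-0.4) + (3.4)·(-1.4) + (-1.6)·(2.6) + (-1.6)·(-1.4) + (2.4)·(0.6)) / 4 = -4.2/4 = -1.05
  S[X_2,X_2] = ((-0.4)·(-0.4) + (-1.4)·(-1.4) + (2.6)·(2.6) + (-1.4)·(-1.4) + (0.6)·(0.6)) / 4 = 11.2/4 = 2.8

S is symmetric (S[j,i] = S[i,j]). Assembling:

S = [[7.3, -1.05],
 [-1.05, 2.8]]


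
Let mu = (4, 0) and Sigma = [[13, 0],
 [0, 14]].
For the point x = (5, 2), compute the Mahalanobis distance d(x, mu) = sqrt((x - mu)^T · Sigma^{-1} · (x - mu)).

Step 1 — centre the observation: (x - mu) = (1, 2).

Step 2 — invert Sigma. det(Sigma) = 13·14 - (0)² = 182.
  Sigma^{-1} = (1/det) · [[d, -b], [-b, a]] = [[0.0769, 0],
 [0, 0.0714]].

Step 3 — form the quadratic (x - mu)^T · Sigma^{-1} · (x - mu):
  Sigma^{-1} · (x - mu) = (0.0769, 0.1429).
  (x - mu)^T · [Sigma^{-1} · (x - mu)] = (1)·(0.0769) + (2)·(0.1429) = 0.3626.

Step 4 — take square root: d = √(0.3626) ≈ 0.6022.

d(x, mu) = √(0.3626) ≈ 0.6022


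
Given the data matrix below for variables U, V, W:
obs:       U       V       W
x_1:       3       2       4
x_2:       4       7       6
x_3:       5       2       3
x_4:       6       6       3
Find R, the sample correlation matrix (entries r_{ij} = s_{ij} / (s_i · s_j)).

Step 1 — column means:
  mean(U) = (3 + 4 + 5 + 6) / 4 = 18/4 = 4.5
  mean(V) = (2 + 7 + 2 + 6) / 4 = 17/4 = 4.25
  mean(W) = (4 + 6 + 3 + 3) / 4 = 16/4 = 4

Step 2 — sample variances and covariances s[i,j] = (1/(n-1)) · Σ_k (x_{k,i} - mean_i) · (x_{k,j} - mean_j), with n-1 = 3:
  s[U,U] = ((-1.5)·(-1.5) + (-0.5)·(-0.5) + (0.5)·(0.5) + (1.5)·(1.5)) / 3 = 5/3 = 1.6667
  s[U,V] = ((-1.5)·(-2.25) + (-0.5)·(2.75) + (0.5)·(-2.25) + (1.5)·(1.75)) / 3 = 3.5/3 = 1.1667
  s[U,W] = ((-1.5)·(0) + (-0.5)·(2) + (0.5)·(-1) + (1.5)·(-1)) / 3 = -3/3 = -1
  s[V,V] = ((-2.25)·(-2.25) + (2.75)·(2.75) + (-2.25)·(-2.25) + (1.75)·(1.75)) / 3 = 20.75/3 = 6.9167
  s[V,W] = ((-2.25)·(0) + (2.75)·(2) + (-2.25)·(-1) + (1.75)·(-1)) / 3 = 6/3 = 2
  s[W,W] = ((0)·(0) + (2)·(2) + (-1)·(-1) + (-1)·(-1)) / 3 = 6/3 = 2
  Sample standard deviations s_i = √(s[i,i]):
  s(U) = √(1.6667) = 1.291
  s(V) = √(6.9167) = 2.63
  s(W) = √(2) = 1.4142

Step 3 — r_{ij} = s_{ij} / (s_i · s_j):
  r[U,U] = 1 (diagonal).
  r[U,V] = 1.1667 / (1.291 · 2.63) = 1.1667 / 3.3953 = 0.3436
  r[U,W] = -1 / (1.291 · 1.4142) = -1 / 1.8257 = -0.5477
  r[V,V] = 1 (diagonal).
  r[V,W] = 2 / (2.63 · 1.4142) = 2 / 3.7193 = 0.5377
  r[W,W] = 1 (diagonal).

R is symmetric with unit diagonal. Assembling:

R = [[1, 0.3436, -0.5477],
 [0.3436, 1, 0.5377],
 [-0.5477, 0.5377, 1]]


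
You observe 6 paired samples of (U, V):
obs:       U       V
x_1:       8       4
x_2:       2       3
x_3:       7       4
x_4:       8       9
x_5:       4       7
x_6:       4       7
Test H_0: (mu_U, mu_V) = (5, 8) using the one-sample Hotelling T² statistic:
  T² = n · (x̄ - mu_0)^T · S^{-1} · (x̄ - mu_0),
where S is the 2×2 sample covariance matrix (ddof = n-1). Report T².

Step 1 — sample mean vector:
  mean(U) = (8 + 2 + 7 + 8 + 4 + 4) / 6 = 33/6 = 5.5
  mean(V) = (4 + 3 + 4 + 9 + 7 + 7) / 6 = 34/6 = 5.6667
  x̄ = (5.5, 5.6667),  deviation x̄ - mu_0 = (5.5, 5.6667) - (5, 8) = (0.5, -2.3333).

Step 2 — sample covariance matrix, S[i,j] = (1/(n-1)) · Σ_k (x_{k,i} - mean_i) · (x_{k,j} - mean_j), divisor n-1 = 5:
  S[U,U] = ((2.5)·(2.5) + (-3.5)·(-3.5) + (1.5)·(1.5) + (2.5)·(2.5) + (-1.5)·(-1.5) + (-1.5)·(-1.5)) / 5 = 31.5/5 = 6.3
  S[U,V] = ((2.5)·(-1.6667) + (-3.5)·(-2.6667) + (1.5)·(-1.6667) + (2.5)·(3.3333) + (-1.5)·(1.3333) + (-1.5)·(1.3333)) / 5 = 7/5 = 1.4
  S[V,V] = ((-1.6667)·(-1.6667) + (-2.6667)·(-2.6667) + (-1.6667)·(-1.6667) + (3.3333)·(3.3333) + (1.3333)·(1.3333) + (1.3333)·(1.3333)) / 5 = 27.3333/5 = 5.4667
  S = [[6.3, 1.4],
 [1.4, 5.4667]].

Step 3 — invert S. det(S) = 6.3·5.4667 - (1.4)² = 32.48.
  S^{-1} = (1/det) · [[d, -b], [-b, a]] = [[0.1683, -0.0431],
 [-0.0431, 0.194]].

Step 4 — quadratic form (x̄ - mu_0)^T · S^{-1} · (x̄ - mu_0):
  S^{-1} · (x̄ - mu_0) = (0.1847, -0.4741),
  (x̄ - mu_0)^T · [...] = (0.5)·(0.1847) + (-2.3333)·(-0.4741) = 1.1987.

Step 5 — scale by n: T² = 6 · 1.1987 = 7.1921.

T² ≈ 7.1921


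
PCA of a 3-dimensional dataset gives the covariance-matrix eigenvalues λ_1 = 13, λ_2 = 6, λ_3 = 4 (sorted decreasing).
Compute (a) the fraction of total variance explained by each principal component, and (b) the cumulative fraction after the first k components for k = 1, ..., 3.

Step 1 — total variance = trace(Sigma) = Σ λ_i = 13 + 6 + 4 = 23.

Step 2 — fraction explained by component i = λ_i / Σ λ:
  PC1: 13/23 = 0.5652
  PC2: 6/23 = 0.2609
  PC3: 4/23 = 0.1739

Step 3 — cumulative fraction after k components = (λ_1 + ... + λ_k) / Σ λ:
  k = 1: 13/23 = 0.5652
  k = 2: (13 + 6)/23 = 19/23 = 0.8261
  k = 3: (13 + 6 + 4)/23 = 23/23 = 1

Summary (fraction, with percent):

explained: PC1 0.5652 (56.52%), PC2 0.2609 (26.09%), PC3 0.1739 (17.39%);  cumulative: 0.5652, 0.8261, 1


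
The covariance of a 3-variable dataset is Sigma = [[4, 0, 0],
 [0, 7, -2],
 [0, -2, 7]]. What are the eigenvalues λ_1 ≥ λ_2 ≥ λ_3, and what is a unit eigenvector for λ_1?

Step 1 — characteristic polynomial p(λ) = det(λI - Sigma) = λ³ - tr·λ² + c_1·λ - det, where tr = trace, c_1 = sum of the principal 2×2 minors, det = det(Sigma):
  tr = 4 + 7 + 7 = 18,
  c_1 = (4·7 - (0)²) + (4·7 - (0)²) + (7·7 - (-2)²) = 28 + 28 + 45 = 101,
  det = 4·(7·7 - (-2)²) - (0)·((0)·7 - (-2)·(0)) + (0)·((0)·(-2) - 7·(0)) = 4·(45) - (0)·(0) + (0)·(0) = 180.
  So p(λ) = λ³ - 18λ² + 101λ - 180.
Step 2 — look for an integer root (rational root theorem: any rational root is an integer divisor of 180). Testing λ = 4:
  p(4) = 64 - 288 + 404 - 180 = 0  ✓
  Dividing out (λ - 4): p(λ) = (λ - 4)(λ² - 14λ + 45).
Step 3 — remaining eigenvalues from the quadratic λ² - 14λ + 45 = 0:
  Δ = 14² - 4·45 = 196 - 180 = 16,  λ = (14 ± √16)/2 = (14 ± 4)/2 = 9 or 5.
  Sorted: λ_1 = 9,  λ_2 = 5,  λ_3 = 4  (check: sum = 18 = tr ✓).

Step 4 — unit eigenvector for λ_1 = 9: v spans the null space of (Sigma - λ_1 I), whose rows are
  r_1 = (-5, 0, 0),  r_2 = (0, -2, -2),  r_3 = (0, -2, -2).
  v is orthogonal to every row, so take v ∝ r_1 × r_2 = ((0)·(-2) - (0)·(-2), (0)·(0) - (-5)·(-2), (-5)·(-2) - (0)·(0)) = (0, -10, 10).
  Rescale (divide by 10; multiply by -1 so the first nonzero entry is positive): u = (0, 1, -1).
  ||u|| = √((0)² + (1)² + (-1)²) = √(2) ≈ 1.4142,  v_1 = u/||u|| ≈ (0, 0.7071, -0.7071) (||v_1|| = 1).

λ_1 = 9,  λ_2 = 5,  λ_3 = 4;  v_1 ≈ (0, 0.7071, -0.7071)


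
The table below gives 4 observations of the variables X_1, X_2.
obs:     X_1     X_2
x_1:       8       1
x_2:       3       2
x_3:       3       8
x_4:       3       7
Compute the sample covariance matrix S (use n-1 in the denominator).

Step 1 — column means:
  mean(X_1) = (8 + 3 + 3 + 3) / 4 = 17/4 = 4.25
  mean(X_2) = (1 + 2 + 8 + 7) / 4 = 18/4 = 4.5

Step 2 — sample covariance S[i,j] = (1/(n-1)) · Σ_k (x_{k,i} - mean_i) · (x_{k,j} - mean_j), with n-1 = 3.
  S[X_1,X_1] = ((3.75)·(3.75) + (-1.25)·(-1.25) + (-1.25)·(-1.25) + (-1.25)·(-1.25)) / 3 = 18.75/3 = 6.25
  S[X_1,X_2] = ((3.75)·(-3.5) + (-1.25)·(-2.5) + (-1.25)·(3.5) + (-1.25)·(2.5)) / 3 = -17.5/3 = -5.8333
  S[X_2,X_2] = ((-3.5)·(-3.5) + (-2.5)·(-2.5) + (3.5)·(3.5) + (2.5)·(2.5)) / 3 = 37/3 = 12.3333

S is symmetric (S[j,i] = S[i,j]). Assembling:

S = [[6.25, -5.8333],
 [-5.8333, 12.3333]]


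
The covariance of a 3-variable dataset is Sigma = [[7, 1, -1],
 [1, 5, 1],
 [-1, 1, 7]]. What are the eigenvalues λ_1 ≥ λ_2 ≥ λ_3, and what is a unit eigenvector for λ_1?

Step 1 — characteristic polynomial p(λ) = det(λI - Sigma) = λ³ - tr·λ² + c_1·λ - det, where tr = trace, c_1 = sum of the principal 2×2 minors, det = det(Sigma):
  tr = 7 + 5 + 7 = 19,
  c_1 = (7·5 - (1)²) + (7·7 - (-1)²) + (5·7 - (1)²) = 34 + 48 + 34 = 116,
  det = 7·(5·7 - (1)²) - (1)·((1)·7 - (1)·(-1)) + (-1)·((1)·(1) - 5·(-1)) = 7·(34) - (1)·(8) + (-1)·(6) = 224.
  So p(λ) = λ³ - 19λ² + 116λ - 224.
Step 2 — look for an integer root (rational root theorem: any rational root is an integer divisor of 224). Testing λ = 4:
  p(4) = 64 - 304 + 464 - 224 = 0  ✓
  Dividing out (λ - 4): p(λ) = (λ - 4)(λ² - 15λ + 56).
Step 3 — remaining eigenvalues from the quadratic λ² - 15λ + 56 = 0:
  Δ = 15² - 4·56 = 225 - 224 = 1,  λ = (15 ± √1)/2 = (15 ± 1)/2 = 8 or 7.
  Sorted: λ_1 = 8,  λ_2 = 7,  λ_3 = 4  (check: sum = 19 = tr ✓).

Step 4 — unit eigenvector for λ_1 = 8: v spans the null space of (Sigma - λ_1 I), whose rows are
  r_1 = (-1, 1, -1),  r_2 = (1, -3, 1),  r_3 = (-1, 1, -1).
  v is orthogonal to every row, so take v ∝ r_1 × r_2 = ((1)·(1) - (-1)·(-3), (-1)·(1) - (-1)·(1), (-1)·(-3) - (1)·(1)) = (-2, 0, 2).
  Rescale (divide by 2; multiply by -1 so the first nonzero entry is positive): u = (1, 0, -1).
  ||u|| = √((1)² + (0)² + (-1)²) = √(2) ≈ 1.4142,  v_1 = u/||u|| ≈ (0.7071, 0, -0.7071) (||v_1|| = 1).

λ_1 = 8,  λ_2 = 7,  λ_3 = 4;  v_1 ≈ (0.7071, 0, -0.7071)


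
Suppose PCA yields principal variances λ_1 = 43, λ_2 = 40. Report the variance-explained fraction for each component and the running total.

Step 1 — total variance = trace(Sigma) = Σ λ_i = 43 + 40 = 83.

Step 2 — fraction explained by component i = λ_i / Σ λ:
  PC1: 43/83 = 0.5181
  PC2: 40/83 = 0.4819

Step 3 — cumulative fraction after k components = (λ_1 + ... + λ_k) / Σ λ:
  k = 1: 43/83 = 0.5181
  k = 2: (43 + 40)/83 = 83/83 = 1

Summary (fraction, with percent):

explained: PC1 0.5181 (51.81%), PC2 0.4819 (48.19%);  cumulative: 0.5181, 1


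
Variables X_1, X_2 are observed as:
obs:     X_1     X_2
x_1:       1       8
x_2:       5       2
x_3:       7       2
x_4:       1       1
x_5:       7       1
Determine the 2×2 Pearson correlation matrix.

Step 1 — column means:
  mean(X_1) = (1 + 5 + 7 + 1 + 7) / 5 = 21/5 = 4.2
  mean(X_2) = (8 + 2 + 2 + 1 + 1) / 5 = 14/5 = 2.8

Step 2 — sample variances and covariances s[i,j] = (1/(n-1)) · Σ_k (x_{k,i} - mean_i) · (x_{k,j} - mean_j), with n-1 = 4:
  s[X_1,X_1] = ((-3.2)·(-3.2) + (0.8)·(0.8) + (2.8)·(2.8) + (-3.2)·(-3.2) + (2.8)·(2.8)) / 4 = 36.8/4 = 9.2
  s[X_1,X_2] = ((-3.2)·(5.2) + (0.8)·(-0.8) + (2.8)·(-0.8) + (-3.2)·(-1.8) + (2.8)·(-1.8)) / 4 = -18.8/4 = -4.7
  s[X_2,X_2] = ((5.2)·(5.2) + (-0.8)·(-0.8) + (-0.8)·(-0.8) + (-1.8)·(-1.8) + (-1.8)·(-1.8)) / 4 = 34.8/4 = 8.7
  Sample standard deviations s_i = √(s[i,i]):
  s(X_1) = √(9.2) = 3.0332
  s(X_2) = √(8.7) = 2.9496

Step 3 — r_{ij} = s_{ij} / (s_i · s_j):
  r[X_1,X_1] = 1 (diagonal).
  r[X_1,X_2] = -4.7 / (3.0332 · 2.9496) = -4.7 / 8.9465 = -0.5253
  r[X_2,X_2] = 1 (diagonal).

R is symmetric with unit diagonal. Assembling:

R = [[1, -0.5253],
 [-0.5253, 1]]


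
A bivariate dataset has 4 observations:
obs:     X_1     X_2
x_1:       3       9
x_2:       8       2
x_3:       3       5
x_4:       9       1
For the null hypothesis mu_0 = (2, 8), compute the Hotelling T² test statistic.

Step 1 — sample mean vector:
  mean(X_1) = (3 + 8 + 3 + 9) / 4 = 23/4 = 5.75
  mean(X_2) = (9 + 2 + 5 + 1) / 4 = 17/4 = 4.25
  x̄ = (5.75, 4.25),  deviation x̄ - mu_0 = (5.75, 4.25) - (2, 8) = (3.75, -3.75).

Step 2 — sample covariance matrix, S[i,j] = (1/(n-1)) · Σ_k (x_{k,i} - mean_i) · (x_{k,j} - mean_j), divisor n-1 = 3:
  S[X_1,X_1] = ((-2.75)·(-2.75) + (2.25)·(2.25) + (-2.75)·(-2.75) + (3.25)·(3.25)) / 3 = 30.75/3 = 10.25
  S[X_1,X_2] = ((-2.75)·(4.75) + (2.25)·(-2.25) + (-2.75)·(0.75) + (3.25)·(-3.25)) / 3 = -30.75/3 = -10.25
  S[X_2,X_2] = ((4.75)·(4.75) + (-2.25)·(-2.25) + (0.75)·(0.75) + (-3.25)·(-3.25)) / 3 = 38.75/3 = 12.9167
  S = [[10.25, -10.25],
 [-10.25, 12.9167]].

Step 3 — invert S. det(S) = 10.25·12.9167 - (-10.25)² = 27.3333.
  S^{-1} = (1/det) · [[d, -b], [-b, a]] = [[0.4726, 0.375],
 [0.375, 0.375]].

Step 4 — quadratic form (x̄ - mu_0)^T · S^{-1} · (x̄ - mu_0):
  S^{-1} · (x̄ - mu_0) = (0.3659, 0),
  (x̄ - mu_0)^T · [...] = (3.75)·(0.3659) + (-3.75)·(0) = 1.372.

Step 5 — scale by n: T² = 4 · 1.372 = 5.4878.

T² ≈ 5.4878


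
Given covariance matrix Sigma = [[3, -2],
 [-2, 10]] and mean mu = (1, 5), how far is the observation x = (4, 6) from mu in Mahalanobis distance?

Step 1 — centre the observation: (x - mu) = (3, 1).

Step 2 — invert Sigma. det(Sigma) = 3·10 - (-2)² = 26.
  Sigma^{-1} = (1/det) · [[d, -b], [-b, a]] = [[0.3846, 0.0769],
 [0.0769, 0.1154]].

Step 3 — form the quadratic (x - mu)^T · Sigma^{-1} · (x - mu):
  Sigma^{-1} · (x - mu) = (1.2308, 0.3462).
  (x - mu)^T · [Sigma^{-1} · (x - mu)] = (3)·(1.2308) + (1)·(0.3462) = 4.0385.

Step 4 — take square root: d = √(4.0385) ≈ 2.0096.

d(x, mu) = √(4.0385) ≈ 2.0096


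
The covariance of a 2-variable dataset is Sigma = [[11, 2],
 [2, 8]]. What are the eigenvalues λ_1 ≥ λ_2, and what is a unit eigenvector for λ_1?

Step 1 — characteristic polynomial of 2×2 Sigma:
  det(Sigma - λI) = λ² - trace · λ + det = 0.
  trace = 11 + 8 = 19, det = 11·8 - (2)² = 84.
Step 2 — discriminant:
  Δ = trace² - 4·det = 361 - 336 = 25.
Step 3 — eigenvalues:
  λ = (trace ± √Δ)/2 = (19 ± 5)/2,
  λ_1 = 12,  λ_2 = 7.

Step 4 — unit eigenvector for λ_1: solve (Sigma - λ_1 I)v = 0. First row:
  (11 - 12)·v_x + (2)·v_y = 0, i.e. (-1)·v_x + (2)·v_y = 0,
  so v ∝ (b, λ_1 - a) = (2, 1) = u.
  ||u|| = √((2)² + (1)²) = √(5) ≈ 2.2361,
  v_1 = u/||u|| ≈ (0.8944, 0.4472) (||v_1|| = 1).

λ_1 = 12,  λ_2 = 7;  v_1 ≈ (0.8944, 0.4472)


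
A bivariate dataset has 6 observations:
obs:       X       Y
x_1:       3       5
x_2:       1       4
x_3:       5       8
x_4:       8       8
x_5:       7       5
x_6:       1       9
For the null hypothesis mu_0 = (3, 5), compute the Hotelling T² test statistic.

Step 1 — sample mean vector:
  mean(X) = (3 + 1 + 5 + 8 + 7 + 1) / 6 = 25/6 = 4.1667
  mean(Y) = (5 + 4 + 8 + 8 + 5 + 9) / 6 = 39/6 = 6.5
  x̄ = (4.1667, 6.5),  deviation x̄ - mu_0 = (4.1667, 6.5) - (3, 5) = (1.1667, 1.5).

Step 2 — sample covariance matrix, S[i,j] = (1/(n-1)) · Σ_k (x_{k,i} - mean_i) · (x_{k,j} - mean_j), divisor n-1 = 5:
  S[X,X] = ((-1.1667)·(-1.1667) + (-3.1667)·(-3.1667) + (0.8333)·(0.8333) + (3.8333)·(3.8333) + (2.8333)·(2.8333) + (-3.1667)·(-3.1667)) / 5 = 44.8333/5 = 8.9667
  S[X,Y] = ((-1.1667)·(-1.5) + (-3.1667)·(-2.5) + (0.8333)·(1.5) + (3.8333)·(1.5) + (2.8333)·(-1.5) + (-3.1667)·(2.5)) / 5 = 4.5/5 = 0.9
  S[Y,Y] = ((-1.5)·(-1.5) + (-2.5)·(-2.5) + (1.5)·(1.5) + (1.5)·(1.5) + (-1.5)·(-1.5) + (2.5)·(2.5)) / 5 = 21.5/5 = 4.3
  S = [[8.9667, 0.9],
 [0.9, 4.3]].

Step 3 — invert S. det(S) = 8.9667·4.3 - (0.9)² = 37.7467.
  S^{-1} = (1/det) · [[d, -b], [-b, a]] = [[0.1139, -0.0238],
 [-0.0238, 0.2375]].

Step 4 — quadratic form (x̄ - mu_0)^T · S^{-1} · (x̄ - mu_0):
  S^{-1} · (x̄ - mu_0) = (0.0971, 0.3285),
  (x̄ - mu_0)^T · [...] = (1.1667)·(0.0971) + (1.5)·(0.3285) = 0.6061.

Step 5 — scale by n: T² = 6 · 0.6061 = 3.6365.

T² ≈ 3.6365


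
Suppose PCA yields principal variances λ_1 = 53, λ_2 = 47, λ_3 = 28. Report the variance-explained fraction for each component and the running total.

Step 1 — total variance = trace(Sigma) = Σ λ_i = 53 + 47 + 28 = 128.

Step 2 — fraction explained by component i = λ_i / Σ λ:
  PC1: 53/128 = 0.4141
  PC2: 47/128 = 0.3672
  PC3: 28/128 = 0.2188

Step 3 — cumulative fraction after k components = (λ_1 + ... + λ_k) / Σ λ:
  k = 1: 53/128 = 0.4141
  k = 2: (53 + 47)/128 = 100/128 = 0.7812
  k = 3: (53 + 47 + 28)/128 = 128/128 = 1

Summary (fraction, with percent):

explained: PC1 0.4141 (41.41%), PC2 0.3672 (36.72%), PC3 0.2188 (21.88%);  cumulative: 0.4141, 0.7812, 1


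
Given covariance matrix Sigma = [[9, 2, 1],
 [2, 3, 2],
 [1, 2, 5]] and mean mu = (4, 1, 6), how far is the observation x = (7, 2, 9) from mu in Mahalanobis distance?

Step 1 — centre the observation: (x - mu) = (3, 1, 3).

Step 2 — invert Sigma (cofactor / det for 3×3, or solve directly):
  Sigma^{-1} = [[0.131, -0.0952, 0.0119],
 [-0.0952, 0.5238, -0.1905],
 [0.0119, -0.1905, 0.2738]].

Step 3 — form the quadratic (x - mu)^T · Sigma^{-1} · (x - mu):
  Sigma^{-1} · (x - mu) = (0.3333, -0.3333, 0.6667).
  (x - mu)^T · [Sigma^{-1} · (x - mu)] = (3)·(0.3333) + (1)·(-0.3333) + (3)·(0.6667) = 2.6667.

Step 4 — take square root: d = √(2.6667) ≈ 1.633.

d(x, mu) = √(2.6667) ≈ 1.633


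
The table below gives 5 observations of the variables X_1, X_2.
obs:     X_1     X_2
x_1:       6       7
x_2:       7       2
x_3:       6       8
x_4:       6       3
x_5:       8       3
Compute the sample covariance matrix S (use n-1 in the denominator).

Step 1 — column means:
  mean(X_1) = (6 + 7 + 6 + 6 + 8) / 5 = 33/5 = 6.6
  mean(X_2) = (7 + 2 + 8 + 3 + 3) / 5 = 23/5 = 4.6

Step 2 — sample covariance S[i,j] = (1/(n-1)) · Σ_k (x_{k,i} - mean_i) · (x_{k,j} - mean_j), with n-1 = 4.
  S[X_1,X_1] = ((-0.6)·(-0.6) + (0.4)·(0.4) + (-0.6)·(-0.6) + (-0.6)·(-0.6) + (1.4)·(1.4)) / 4 = 3.2/4 = 0.8
  S[X_1,X_2] = ((-0.6)·(2.4) + (0.4)·(-2.6) + (-0.6)·(3.4) + (-0.6)·(-1.6) + (1.4)·(-1.6)) / 4 = -5.8/4 = -1.45
  S[X_2,X_2] = ((2.4)·(2.4) + (-2.6)·(-2.6) + (3.4)·(3.4) + (-1.6)·(-1.6) + (-1.6)·(-1.6)) / 4 = 29.2/4 = 7.3

S is symmetric (S[j,i] = S[i,j]). Assembling:

S = [[0.8, -1.45],
 [-1.45, 7.3]]


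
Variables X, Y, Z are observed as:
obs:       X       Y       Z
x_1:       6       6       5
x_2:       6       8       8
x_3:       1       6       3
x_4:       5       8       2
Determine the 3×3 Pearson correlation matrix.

Step 1 — column means:
  mean(X) = (6 + 6 + 1 + 5) / 4 = 18/4 = 4.5
  mean(Y) = (6 + 8 + 6 + 8) / 4 = 28/4 = 7
  mean(Z) = (5 + 8 + 3 + 2) / 4 = 18/4 = 4.5

Step 2 — sample variances and covariances s[i,j] = (1/(n-1)) · Σ_k (x_{k,i} - mean_i) · (x_{k,j} - mean_j), with n-1 = 3:
  s[X,X] = ((1.5)·(1.5) + (1.5)·(1.5) + (-3.5)·(-3.5) + (0.5)·(0.5)) / 3 = 17/3 = 5.6667
  s[X,Y] = ((1.5)·(-1) + (1.5)·(1) + (-3.5)·(-1) + (0.5)·(1)) / 3 = 4/3 = 1.3333
  s[X,Z] = ((1.5)·(0.5) + (1.5)·(3.5) + (-3.5)·(-1.5) + (0.5)·(-2.5)) / 3 = 10/3 = 3.3333
  s[Y,Y] = ((-1)·(-1) + (1)·(1) + (-1)·(-1) + (1)·(1)) / 3 = 4/3 = 1.3333
  s[Y,Z] = ((-1)·(0.5) + (1)·(3.5) + (-1)·(-1.5) + (1)·(-2.5)) / 3 = 2/3 = 0.6667
  s[Z,Z] = ((0.5)·(0.5) + (3.5)·(3.5) + (-1.5)·(-1.5) + (-2.5)·(-2.5)) / 3 = 21/3 = 7
  Sample standard deviations s_i = √(s[i,i]):
  s(X) = √(5.6667) = 2.3805
  s(Y) = √(1.3333) = 1.1547
  s(Z) = √(7) = 2.6458

Step 3 — r_{ij} = s_{ij} / (s_i · s_j):
  r[X,X] = 1 (diagonal).
  r[X,Y] = 1.3333 / (2.3805 · 1.1547) = 1.3333 / 2.7487 = 0.4851
  r[X,Z] = 3.3333 / (2.3805 · 2.6458) = 3.3333 / 6.2981 = 0.5293
  r[Y,Y] = 1 (diagonal).
  r[Y,Z] = 0.6667 / (1.1547 · 2.6458) = 0.6667 / 3.0551 = 0.2182
  r[Z,Z] = 1 (diagonal).

R is symmetric with unit diagonal. Assembling:

R = [[1, 0.4851, 0.5293],
 [0.4851, 1, 0.2182],
 [0.5293, 0.2182, 1]]


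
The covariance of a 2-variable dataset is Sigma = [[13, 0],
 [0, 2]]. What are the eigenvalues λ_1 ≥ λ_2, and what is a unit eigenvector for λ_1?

Step 1 — characteristic polynomial of 2×2 Sigma:
  det(Sigma - λI) = λ² - trace · λ + det = 0.
  trace = 13 + 2 = 15, det = 13·2 - (0)² = 26.
Step 2 — discriminant:
  Δ = trace² - 4·det = 225 - 104 = 121.
Step 3 — eigenvalues:
  λ = (trace ± √Δ)/2 = (15 ± 11)/2,
  λ_1 = 13,  λ_2 = 2.

Step 4 — unit eigenvector for λ_1: Sigma is diagonal, so its eigenvectors are the coordinate axes. λ_1 = 13 is the diagonal entry on the first coordinate axis, hence
  v_1 = (1, 0) (||v_1|| = 1).

λ_1 = 13,  λ_2 = 2;  v_1 ≈ (1, 0)


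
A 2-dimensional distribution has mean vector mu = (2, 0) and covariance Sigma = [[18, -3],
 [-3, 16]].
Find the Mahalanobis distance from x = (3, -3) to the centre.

Step 1 — centre the observation: (x - mu) = (1, -3).

Step 2 — invert Sigma. det(Sigma) = 18·16 - (-3)² = 279.
  Sigma^{-1} = (1/det) · [[d, -b], [-b, a]] = [[0.0573, 0.0108],
 [0.0108, 0.0645]].

Step 3 — form the quadratic (x - mu)^T · Sigma^{-1} · (x - mu):
  Sigma^{-1} · (x - mu) = (0.0251, -0.1828).
  (x - mu)^T · [Sigma^{-1} · (x - mu)] = (1)·(0.0251) + (-3)·(-0.1828) = 0.5735.

Step 4 — take square root: d = √(0.5735) ≈ 0.7573.

d(x, mu) = √(0.5735) ≈ 0.7573


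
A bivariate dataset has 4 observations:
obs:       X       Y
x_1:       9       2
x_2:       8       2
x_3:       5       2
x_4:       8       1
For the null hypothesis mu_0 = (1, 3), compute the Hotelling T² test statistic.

Step 1 — sample mean vector:
  mean(X) = (9 + 8 + 5 + 8) / 4 = 30/4 = 7.5
  mean(Y) = (2 + 2 + 2 + 1) / 4 = 7/4 = 1.75
  x̄ = (7.5, 1.75),  deviation x̄ - mu_0 = (7.5, 1.75) - (1, 3) = (6.5, -1.25).

Step 2 — sample covariance matrix, S[i,j] = (1/(n-1)) · Σ_k (x_{k,i} - mean_i) · (x_{k,j} - mean_j), divisor n-1 = 3:
  S[X,X] = ((1.5)·(1.5) + (0.5)·(0.5) + (-2.5)·(-2.5) + (0.5)·(0.5)) / 3 = 9/3 = 3
  S[X,Y] = ((1.5)·(0.25) + (0.5)·(0.25) + (-2.5)·(0.25) + (0.5)·(-0.75)) / 3 = -0.5/3 = -0.1667
  S[Y,Y] = ((0.25)·(0.25) + (0.25)·(0.25) + (0.25)·(0.25) + (-0.75)·(-0.75)) / 3 = 0.75/3 = 0.25
  S = [[3, -0.1667],
 [-0.1667, 0.25]].

Step 3 — invert S. det(S) = 3·0.25 - (-0.1667)² = 0.7222.
  S^{-1} = (1/det) · [[d, -b], [-b, a]] = [[0.3462, 0.2308],
 [0.2308, 4.1538]].

Step 4 — quadratic form (x̄ - mu_0)^T · S^{-1} · (x̄ - mu_0):
  S^{-1} · (x̄ - mu_0) = (1.9615, -3.6923),
  (x̄ - mu_0)^T · [...] = (6.5)·(1.9615) + (-1.25)·(-3.6923) = 17.3654.

Step 5 — scale by n: T² = 4 · 17.3654 = 69.4615.

T² ≈ 69.4615


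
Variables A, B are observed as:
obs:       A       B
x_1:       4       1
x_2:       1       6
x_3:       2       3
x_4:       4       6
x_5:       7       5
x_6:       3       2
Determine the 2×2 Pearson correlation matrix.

Step 1 — column means:
  mean(A) = (4 + 1 + 2 + 4 + 7 + 3) / 6 = 21/6 = 3.5
  mean(B) = (1 + 6 + 3 + 6 + 5 + 2) / 6 = 23/6 = 3.8333

Step 2 — sample variances and covariances s[i,j] = (1/(n-1)) · Σ_k (x_{k,i} - mean_i) · (x_{k,j} - mean_j), with n-1 = 5:
  s[A,A] = ((0.5)·(0.5) + (-2.5)·(-2.5) + (-1.5)·(-1.5) + (0.5)·(0.5) + (3.5)·(3.5) + (-0.5)·(-0.5)) / 5 = 21.5/5 = 4.3
  s[A,B] = ((0.5)·(-2.8333) + (-2.5)·(2.1667) + (-1.5)·(-0.8333) + (0.5)·(2.1667) + (3.5)·(1.1667) + (-0.5)·(-1.8333)) / 5 = 0.5/5 = 0.1
  s[B,B] = ((-2.8333)·(-2.8333) + (2.1667)·(2.1667) + (-0.8333)·(-0.8333) + (2.1667)·(2.1667) + (1.1667)·(1.1667) + (-1.8333)·(-1.8333)) / 5 = 22.8333/5 = 4.5667
  Sample standard deviations s_i = √(s[i,i]):
  s(A) = √(4.3) = 2.0736
  s(B) = √(4.5667) = 2.137

Step 3 — r_{ij} = s_{ij} / (s_i · s_j):
  r[A,A] = 1 (diagonal).
  r[A,B] = 0.1 / (2.0736 · 2.137) = 0.1 / 4.4313 = 0.0226
  r[B,B] = 1 (diagonal).

R is symmetric with unit diagonal. Assembling:

R = [[1, 0.0226],
 [0.0226, 1]]
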